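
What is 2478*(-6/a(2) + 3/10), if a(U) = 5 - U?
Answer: -21063/5 ≈ -4212.6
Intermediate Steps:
2478*(-6/a(2) + 3/10) = 2478*(-6/(5 - 1*2) + 3/10) = 2478*(-6/(5 - 2) + 3*(⅒)) = 2478*(-6/3 + 3/10) = 2478*(-6*⅓ + 3/10) = 2478*(-2 + 3/10) = 2478*(-17/10) = -21063/5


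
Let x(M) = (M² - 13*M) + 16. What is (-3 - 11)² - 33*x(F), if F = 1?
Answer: 64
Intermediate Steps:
x(M) = 16 + M² - 13*M
(-3 - 11)² - 33*x(F) = (-3 - 11)² - 33*(16 + 1² - 13*1) = (-14)² - 33*(16 + 1 - 13) = 196 - 33*4 = 196 - 132 = 64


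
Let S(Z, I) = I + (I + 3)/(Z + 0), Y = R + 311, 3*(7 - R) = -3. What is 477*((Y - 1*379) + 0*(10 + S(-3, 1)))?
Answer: -28620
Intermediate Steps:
R = 8 (R = 7 - 1/3*(-3) = 7 + 1 = 8)
Y = 319 (Y = 8 + 311 = 319)
S(Z, I) = I + (3 + I)/Z
477*((Y - 1*379) + 0*(10 + S(-3, 1))) = 477*((319 - 1*379) + 0*(10 + (3 + 1 + 1*(-3))/(-3))) = 477*((319 - 379) + 0*(10 - (3 + 1 - 3)/3)) = 477*(-60 + 0*(10 - 1/3*1)) = 477*(-60 + 0*(10 - 1/3)) = 477*(-60 + 0*(29/3)) = 477*(-60 + 0) = 477*(-60) = -28620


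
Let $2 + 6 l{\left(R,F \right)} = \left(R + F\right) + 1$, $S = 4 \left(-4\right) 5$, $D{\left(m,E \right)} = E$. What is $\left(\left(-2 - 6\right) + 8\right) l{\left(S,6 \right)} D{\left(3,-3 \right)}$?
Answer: $0$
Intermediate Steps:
$S = -80$ ($S = \left(-16\right) 5 = -80$)
$l{\left(R,F \right)} = - \frac{1}{6} + \frac{F}{6} + \frac{R}{6}$ ($l{\left(R,F \right)} = - \frac{1}{3} + \frac{\left(R + F\right) + 1}{6} = - \frac{1}{3} + \frac{\left(F + R\right) + 1}{6} = - \frac{1}{3} + \frac{1 + F + R}{6} = - \frac{1}{3} + \left(\frac{1}{6} + \frac{F}{6} + \frac{R}{6}\right) = - \frac{1}{6} + \frac{F}{6} + \frac{R}{6}$)
$\left(\left(-2 - 6\right) + 8\right) l{\left(S,6 \right)} D{\left(3,-3 \right)} = \left(\left(-2 - 6\right) + 8\right) \left(- \frac{1}{6} + \frac{1}{6} \cdot 6 + \frac{1}{6} \left(-80\right)\right) \left(-3\right) = \left(-8 + 8\right) \left(- \frac{1}{6} + 1 - \frac{40}{3}\right) \left(-3\right) = 0 \left(- \frac{25}{2}\right) \left(-3\right) = 0 \left(-3\right) = 0$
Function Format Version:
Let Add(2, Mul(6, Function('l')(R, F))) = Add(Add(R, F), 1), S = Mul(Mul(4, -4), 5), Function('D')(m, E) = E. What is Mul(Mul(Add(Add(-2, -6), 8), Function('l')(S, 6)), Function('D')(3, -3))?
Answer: 0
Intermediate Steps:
S = -80 (S = Mul(-16, 5) = -80)
Function('l')(R, F) = Add(Rational(-1, 6), Mul(Rational(1, 6), F), Mul(Rational(1, 6), R)) (Function('l')(R, F) = Add(Rational(-1, 3), Mul(Rational(1, 6), Add(Add(R, F), 1))) = Add(Rational(-1, 3), Mul(Rational(1, 6), Add(Add(F, R), 1))) = Add(Rational(-1, 3), Mul(Rational(1, 6), Add(1, F, R))) = Add(Rational(-1, 3), Add(Rational(1, 6), Mul(Rational(1, 6), F), Mul(Rational(1, 6), R))) = Add(Rational(-1, 6), Mul(Rational(1, 6), F), Mul(Rational(1, 6), R)))
Mul(Mul(Add(Add(-2, -6), 8), Function('l')(S, 6)), Function('D')(3, -3)) = Mul(Mul(Add(Add(-2, -6), 8), Add(Rational(-1, 6), Mul(Rational(1, 6), 6), Mul(Rational(1, 6), -80))), -3) = Mul(Mul(Add(-8, 8), Add(Rational(-1, 6), 1, Rational(-40, 3))), -3) = Mul(Mul(0, Rational(-25, 2)), -3) = Mul(0, -3) = 0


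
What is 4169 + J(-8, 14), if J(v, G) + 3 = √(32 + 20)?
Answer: 4166 + 2*√13 ≈ 4173.2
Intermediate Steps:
J(v, G) = -3 + 2*√13 (J(v, G) = -3 + √(32 + 20) = -3 + √52 = -3 + 2*√13)
4169 + J(-8, 14) = 4169 + (-3 + 2*√13) = 4166 + 2*√13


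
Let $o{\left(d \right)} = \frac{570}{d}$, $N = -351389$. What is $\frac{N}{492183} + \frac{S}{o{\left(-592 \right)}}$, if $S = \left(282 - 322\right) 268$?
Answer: $\frac{104110371673}{9351477} \approx 11133.0$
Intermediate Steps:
$S = -10720$ ($S = \left(-40\right) 268 = -10720$)
$\frac{N}{492183} + \frac{S}{o{\left(-592 \right)}} = - \frac{351389}{492183} - \frac{10720}{570 \frac{1}{-592}} = \left(-351389\right) \frac{1}{492183} - \frac{10720}{570 \left(- \frac{1}{592}\right)} = - \frac{351389}{492183} - \frac{10720}{- \frac{285}{296}} = - \frac{351389}{492183} - - \frac{634624}{57} = - \frac{351389}{492183} + \frac{634624}{57} = \frac{104110371673}{9351477}$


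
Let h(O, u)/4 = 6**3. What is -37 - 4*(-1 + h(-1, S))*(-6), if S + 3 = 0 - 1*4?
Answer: 20675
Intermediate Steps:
S = -7 (S = -3 + (0 - 1*4) = -3 + (0 - 4) = -3 - 4 = -7)
h(O, u) = 864 (h(O, u) = 4*6**3 = 4*216 = 864)
-37 - 4*(-1 + h(-1, S))*(-6) = -37 - 4*(-1 + 864)*(-6) = -37 - 4*863*(-6) = -37 - 3452*(-6) = -37 + 20712 = 20675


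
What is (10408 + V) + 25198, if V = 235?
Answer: 35841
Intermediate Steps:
(10408 + V) + 25198 = (10408 + 235) + 25198 = 10643 + 25198 = 35841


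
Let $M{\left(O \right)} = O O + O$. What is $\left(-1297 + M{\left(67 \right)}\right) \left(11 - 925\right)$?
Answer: $-2978726$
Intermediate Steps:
$M{\left(O \right)} = O + O^{2}$ ($M{\left(O \right)} = O^{2} + O = O + O^{2}$)
$\left(-1297 + M{\left(67 \right)}\right) \left(11 - 925\right) = \left(-1297 + 67 \left(1 + 67\right)\right) \left(11 - 925\right) = \left(-1297 + 67 \cdot 68\right) \left(-914\right) = \left(-1297 + 4556\right) \left(-914\right) = 3259 \left(-914\right) = -2978726$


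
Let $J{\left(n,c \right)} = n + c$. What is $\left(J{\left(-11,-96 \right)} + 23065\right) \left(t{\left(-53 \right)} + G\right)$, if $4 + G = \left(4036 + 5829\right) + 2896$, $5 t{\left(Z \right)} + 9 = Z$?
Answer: $\frac{1462952634}{5} \approx 2.9259 \cdot 10^{8}$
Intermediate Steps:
$t{\left(Z \right)} = - \frac{9}{5} + \frac{Z}{5}$
$J{\left(n,c \right)} = c + n$
$G = 12757$ ($G = -4 + \left(\left(4036 + 5829\right) + 2896\right) = -4 + \left(9865 + 2896\right) = -4 + 12761 = 12757$)
$\left(J{\left(-11,-96 \right)} + 23065\right) \left(t{\left(-53 \right)} + G\right) = \left(\left(-96 - 11\right) + 23065\right) \left(\left(- \frac{9}{5} + \frac{1}{5} \left(-53\right)\right) + 12757\right) = \left(-107 + 23065\right) \left(\left(- \frac{9}{5} - \frac{53}{5}\right) + 12757\right) = 22958 \left(- \frac{62}{5} + 12757\right) = 22958 \cdot \frac{63723}{5} = \frac{1462952634}{5}$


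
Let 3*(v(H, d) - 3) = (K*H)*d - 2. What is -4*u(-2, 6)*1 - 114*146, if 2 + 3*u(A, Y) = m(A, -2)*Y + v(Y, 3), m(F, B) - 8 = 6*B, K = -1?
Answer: -149440/9 ≈ -16604.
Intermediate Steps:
v(H, d) = 7/3 - H*d/3 (v(H, d) = 3 + ((-H)*d - 2)/3 = 3 + (-H*d - 2)/3 = 3 + (-2 - H*d)/3 = 3 + (-⅔ - H*d/3) = 7/3 - H*d/3)
m(F, B) = 8 + 6*B
u(A, Y) = ⅑ - 5*Y/3 (u(A, Y) = -⅔ + ((8 + 6*(-2))*Y + (7/3 - ⅓*Y*3))/3 = -⅔ + ((8 - 12)*Y + (7/3 - Y))/3 = -⅔ + (-4*Y + (7/3 - Y))/3 = -⅔ + (7/3 - 5*Y)/3 = -⅔ + (7/9 - 5*Y/3) = ⅑ - 5*Y/3)
-4*u(-2, 6)*1 - 114*146 = -4*(⅑ - 5/3*6)*1 - 114*146 = -4*(⅑ - 10)*1 - 16644 = -4*(-89/9)*1 - 16644 = (356/9)*1 - 16644 = 356/9 - 16644 = -149440/9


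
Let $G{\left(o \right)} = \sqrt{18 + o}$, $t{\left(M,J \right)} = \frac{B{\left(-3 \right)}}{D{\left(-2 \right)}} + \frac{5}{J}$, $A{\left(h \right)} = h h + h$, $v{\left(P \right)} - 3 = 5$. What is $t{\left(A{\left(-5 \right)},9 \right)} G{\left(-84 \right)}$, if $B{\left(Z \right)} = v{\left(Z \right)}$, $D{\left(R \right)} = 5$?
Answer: $\frac{97 i \sqrt{66}}{45} \approx 17.512 i$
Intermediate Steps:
$v{\left(P \right)} = 8$ ($v{\left(P \right)} = 3 + 5 = 8$)
$B{\left(Z \right)} = 8$
$A{\left(h \right)} = h + h^{2}$ ($A{\left(h \right)} = h^{2} + h = h + h^{2}$)
$t{\left(M,J \right)} = \frac{8}{5} + \frac{5}{J}$
$t{\left(A{\left(-5 \right)},9 \right)} G{\left(-84 \right)} = \left(\frac{8}{5} + \frac{5}{9}\right) \sqrt{18 - 84} = \left(\frac{8}{5} + 5 \cdot \frac{1}{9}\right) \sqrt{-66} = \left(\frac{8}{5} + \frac{5}{9}\right) i \sqrt{66} = \frac{97 i \sqrt{66}}{45}$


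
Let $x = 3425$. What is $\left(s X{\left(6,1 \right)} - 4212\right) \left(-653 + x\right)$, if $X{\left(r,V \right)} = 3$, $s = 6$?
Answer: $-11625768$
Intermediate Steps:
$\left(s X{\left(6,1 \right)} - 4212\right) \left(-653 + x\right) = \left(6 \cdot 3 - 4212\right) \left(-653 + 3425\right) = \left(18 - 4212\right) 2772 = \left(-4194\right) 2772 = -11625768$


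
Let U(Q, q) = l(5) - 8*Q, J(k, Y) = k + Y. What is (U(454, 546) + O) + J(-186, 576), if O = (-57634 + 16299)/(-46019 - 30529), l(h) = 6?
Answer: -247667993/76548 ≈ -3235.5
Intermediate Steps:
J(k, Y) = Y + k
U(Q, q) = 6 - 8*Q
O = 41335/76548 (O = -41335/(-76548) = -41335*(-1/76548) = 41335/76548 ≈ 0.53999)
(U(454, 546) + O) + J(-186, 576) = ((6 - 8*454) + 41335/76548) + (576 - 186) = ((6 - 3632) + 41335/76548) + 390 = (-3626 + 41335/76548) + 390 = -277521713/76548 + 390 = -247667993/76548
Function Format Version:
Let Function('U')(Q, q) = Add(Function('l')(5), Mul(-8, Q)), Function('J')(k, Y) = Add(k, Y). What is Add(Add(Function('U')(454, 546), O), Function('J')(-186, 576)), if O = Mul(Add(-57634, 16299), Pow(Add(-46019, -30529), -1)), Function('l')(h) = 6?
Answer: Rational(-247667993, 76548) ≈ -3235.5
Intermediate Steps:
Function('J')(k, Y) = Add(Y, k)
Function('U')(Q, q) = Add(6, Mul(-8, Q))
O = Rational(41335, 76548) (O = Mul(-41335, Pow(-76548, -1)) = Mul(-41335, Rational(-1, 76548)) = Rational(41335, 76548) ≈ 0.53999)
Add(Add(Function('U')(454, 546), O), Function('J')(-186, 576)) = Add(Add(Add(6, Mul(-8, 454)), Rational(41335, 76548)), Add(576, -186)) = Add(Add(Add(6, -3632), Rational(41335, 76548)), 390) = Add(Add(-3626, Rational(41335, 76548)), 390) = Add(Rational(-277521713, 76548), 390) = Rational(-247667993, 76548)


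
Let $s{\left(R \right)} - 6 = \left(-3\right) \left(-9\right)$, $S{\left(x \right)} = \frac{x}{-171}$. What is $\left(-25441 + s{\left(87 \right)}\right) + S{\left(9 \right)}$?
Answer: $- \frac{482753}{19} \approx -25408.0$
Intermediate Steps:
$S{\left(x \right)} = - \frac{x}{171}$ ($S{\left(x \right)} = x \left(- \frac{1}{171}\right) = - \frac{x}{171}$)
$s{\left(R \right)} = 33$ ($s{\left(R \right)} = 6 - -27 = 6 + 27 = 33$)
$\left(-25441 + s{\left(87 \right)}\right) + S{\left(9 \right)} = \left(-25441 + 33\right) - \frac{1}{19} = -25408 - \frac{1}{19} = - \frac{482753}{19}$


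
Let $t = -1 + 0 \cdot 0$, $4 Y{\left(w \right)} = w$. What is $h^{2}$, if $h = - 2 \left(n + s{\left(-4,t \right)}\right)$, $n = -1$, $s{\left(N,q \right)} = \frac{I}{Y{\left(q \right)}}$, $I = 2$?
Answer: $324$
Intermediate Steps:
$Y{\left(w \right)} = \frac{w}{4}$
$t = -1$ ($t = -1 + 0 = -1$)
$s{\left(N,q \right)} = \frac{8}{q}$ ($s{\left(N,q \right)} = \frac{2}{\frac{1}{4} q} = 2 \frac{4}{q} = \frac{8}{q}$)
$h = 18$ ($h = - 2 \left(-1 + \frac{8}{-1}\right) = - 2 \left(-1 + 8 \left(-1\right)\right) = - 2 \left(-1 - 8\right) = \left(-2\right) \left(-9\right) = 18$)
$h^{2} = 18^{2} = 324$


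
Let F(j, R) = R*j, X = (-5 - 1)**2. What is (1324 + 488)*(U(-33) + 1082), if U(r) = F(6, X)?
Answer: 2351976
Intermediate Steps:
X = 36 (X = (-6)**2 = 36)
U(r) = 216 (U(r) = 36*6 = 216)
(1324 + 488)*(U(-33) + 1082) = (1324 + 488)*(216 + 1082) = 1812*1298 = 2351976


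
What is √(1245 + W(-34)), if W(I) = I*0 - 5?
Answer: 2*√310 ≈ 35.214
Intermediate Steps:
W(I) = -5 (W(I) = 0 - 5 = -5)
√(1245 + W(-34)) = √(1245 - 5) = √1240 = 2*√310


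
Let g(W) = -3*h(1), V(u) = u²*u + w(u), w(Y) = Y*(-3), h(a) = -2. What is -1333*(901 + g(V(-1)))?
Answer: -1209031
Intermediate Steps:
w(Y) = -3*Y
V(u) = u³ - 3*u (V(u) = u²*u - 3*u = u³ - 3*u)
g(W) = 6 (g(W) = -3*(-2) = 6)
-1333*(901 + g(V(-1))) = -1333*(901 + 6) = -1333*907 = -1209031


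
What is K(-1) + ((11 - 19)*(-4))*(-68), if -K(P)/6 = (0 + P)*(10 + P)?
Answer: -2122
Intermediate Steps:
K(P) = -6*P*(10 + P) (K(P) = -6*(0 + P)*(10 + P) = -6*P*(10 + P))
K(-1) + ((11 - 19)*(-4))*(-68) = -6*(-1)*(10 - 1) + ((11 - 19)*(-4))*(-68) = -6*(-1)*9 - 8*(-4)*(-68) = 54 + 32*(-68) = 54 - 2176 = -2122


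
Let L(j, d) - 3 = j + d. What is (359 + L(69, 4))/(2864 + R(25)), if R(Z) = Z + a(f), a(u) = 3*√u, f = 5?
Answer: 139635/927364 - 145*√5/927364 ≈ 0.15022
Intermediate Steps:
L(j, d) = 3 + d + j (L(j, d) = 3 + (j + d) = 3 + (d + j) = 3 + d + j)
R(Z) = Z + 3*√5
(359 + L(69, 4))/(2864 + R(25)) = (359 + (3 + 4 + 69))/(2864 + (25 + 3*√5)) = (359 + 76)/(2889 + 3*√5) = 435/(2889 + 3*√5)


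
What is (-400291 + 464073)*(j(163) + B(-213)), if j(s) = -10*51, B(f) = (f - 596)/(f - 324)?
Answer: -17416376702/537 ≈ -3.2433e+7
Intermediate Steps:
B(f) = (-596 + f)/(-324 + f)
j(s) = -510
(-400291 + 464073)*(j(163) + B(-213)) = (-400291 + 464073)*(-510 + (-596 - 213)/(-324 - 213)) = 63782*(-510 - 809/(-537)) = 63782*(-510 - 1/537*(-809)) = 63782*(-510 + 809/537) = 63782*(-273061/537) = -17416376702/537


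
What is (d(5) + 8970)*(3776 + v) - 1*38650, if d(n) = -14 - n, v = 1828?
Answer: 50122754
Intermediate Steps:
(d(5) + 8970)*(3776 + v) - 1*38650 = ((-14 - 1*5) + 8970)*(3776 + 1828) - 1*38650 = ((-14 - 5) + 8970)*5604 - 38650 = (-19 + 8970)*5604 - 38650 = 8951*5604 - 38650 = 50161404 - 38650 = 50122754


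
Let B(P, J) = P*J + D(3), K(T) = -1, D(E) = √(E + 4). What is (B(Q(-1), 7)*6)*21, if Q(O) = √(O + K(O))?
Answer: 126*√7 + 882*I*√2 ≈ 333.36 + 1247.3*I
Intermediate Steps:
D(E) = √(4 + E)
Q(O) = √(-1 + O) (Q(O) = √(O - 1) = √(-1 + O))
B(P, J) = √7 + J*P (B(P, J) = P*J + √(4 + 3) = J*P + √7 = √7 + J*P)
(B(Q(-1), 7)*6)*21 = ((√7 + 7*√(-1 - 1))*6)*21 = ((√7 + 7*√(-2))*6)*21 = ((√7 + 7*(I*√2))*6)*21 = ((√7 + 7*I*√2)*6)*21 = (6*√7 + 42*I*√2)*21 = 126*√7 + 882*I*√2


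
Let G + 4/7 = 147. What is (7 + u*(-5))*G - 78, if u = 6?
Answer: -24121/7 ≈ -3445.9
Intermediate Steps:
G = 1025/7 (G = -4/7 + 147 = 1025/7 ≈ 146.43)
(7 + u*(-5))*G - 78 = (7 + 6*(-5))*(1025/7) - 78 = (7 - 30)*(1025/7) - 78 = -23*1025/7 - 78 = -23575/7 - 78 = -24121/7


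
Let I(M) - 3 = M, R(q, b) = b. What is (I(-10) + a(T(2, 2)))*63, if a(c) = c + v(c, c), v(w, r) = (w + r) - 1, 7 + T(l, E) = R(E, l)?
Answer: -1449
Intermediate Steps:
I(M) = 3 + M
T(l, E) = -7 + l
v(w, r) = -1 + r + w (v(w, r) = (r + w) - 1 = -1 + r + w)
a(c) = -1 + 3*c (a(c) = c + (-1 + c + c) = c + (-1 + 2*c) = -1 + 3*c)
(I(-10) + a(T(2, 2)))*63 = ((3 - 10) + (-1 + 3*(-7 + 2)))*63 = (-7 + (-1 + 3*(-5)))*63 = (-7 + (-1 - 15))*63 = (-7 - 16)*63 = -23*63 = -1449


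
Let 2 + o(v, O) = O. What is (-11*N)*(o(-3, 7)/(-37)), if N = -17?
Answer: -935/37 ≈ -25.270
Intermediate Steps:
o(v, O) = -2 + O
(-11*N)*(o(-3, 7)/(-37)) = (-11*(-17))*((-2 + 7)/(-37)) = 187*(5*(-1/37)) = 187*(-5/37) = -935/37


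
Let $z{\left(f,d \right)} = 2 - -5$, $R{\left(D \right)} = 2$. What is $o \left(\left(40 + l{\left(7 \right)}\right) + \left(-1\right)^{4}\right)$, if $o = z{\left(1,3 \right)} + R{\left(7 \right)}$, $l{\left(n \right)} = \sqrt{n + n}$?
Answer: $369 + 9 \sqrt{14} \approx 402.67$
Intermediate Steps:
$l{\left(n \right)} = \sqrt{2} \sqrt{n}$ ($l{\left(n \right)} = \sqrt{2 n} = \sqrt{2} \sqrt{n}$)
$z{\left(f,d \right)} = 7$ ($z{\left(f,d \right)} = 2 + 5 = 7$)
$o = 9$ ($o = 7 + 2 = 9$)
$o \left(\left(40 + l{\left(7 \right)}\right) + \left(-1\right)^{4}\right) = 9 \left(\left(40 + \sqrt{2} \sqrt{7}\right) + \left(-1\right)^{4}\right) = 9 \left(\left(40 + \sqrt{14}\right) + 1\right) = 9 \left(41 + \sqrt{14}\right) = 369 + 9 \sqrt{14}$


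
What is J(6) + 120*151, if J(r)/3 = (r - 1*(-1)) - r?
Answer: 18123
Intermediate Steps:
J(r) = 3 (J(r) = 3*((r - 1*(-1)) - r) = 3*((r + 1) - r) = 3*((1 + r) - r) = 3*1 = 3)
J(6) + 120*151 = 3 + 120*151 = 3 + 18120 = 18123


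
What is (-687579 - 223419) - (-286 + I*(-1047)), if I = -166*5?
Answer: -1779722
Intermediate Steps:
I = -830
(-687579 - 223419) - (-286 + I*(-1047)) = (-687579 - 223419) - (-286 - 830*(-1047)) = -910998 - (-286 + 869010) = -910998 - 1*868724 = -910998 - 868724 = -1779722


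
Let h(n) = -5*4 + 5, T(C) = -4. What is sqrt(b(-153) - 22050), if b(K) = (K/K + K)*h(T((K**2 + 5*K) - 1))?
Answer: I*sqrt(19770) ≈ 140.61*I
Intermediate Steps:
h(n) = -15 (h(n) = -20 + 5 = -15)
b(K) = -15 - 15*K (b(K) = (K/K + K)*(-15) = (1 + K)*(-15) = -15 - 15*K)
sqrt(b(-153) - 22050) = sqrt((-15 - 15*(-153)) - 22050) = sqrt((-15 + 2295) - 22050) = sqrt(2280 - 22050) = sqrt(-19770) = I*sqrt(19770)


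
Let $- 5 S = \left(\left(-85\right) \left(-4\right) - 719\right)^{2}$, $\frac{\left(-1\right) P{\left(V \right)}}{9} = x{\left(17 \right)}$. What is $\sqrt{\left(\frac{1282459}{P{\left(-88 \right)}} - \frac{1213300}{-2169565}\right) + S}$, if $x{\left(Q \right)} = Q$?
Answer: $\frac{2 i \sqrt{113583026775758587205}}{110647815} \approx 192.64 i$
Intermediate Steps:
$P{\left(V \right)} = -153$ ($P{\left(V \right)} = \left(-9\right) 17 = -153$)
$S = - \frac{143641}{5}$ ($S = - \frac{\left(\left(-85\right) \left(-4\right) - 719\right)^{2}}{5} = - \frac{\left(340 - 719\right)^{2}}{5} = - \frac{\left(-379\right)^{2}}{5} = \left(- \frac{1}{5}\right) 143641 = - \frac{143641}{5} \approx -28728.0$)
$\sqrt{\left(\frac{1282459}{P{\left(-88 \right)}} - \frac{1213300}{-2169565}\right) + S} = \sqrt{\left(\frac{1282459}{-153} - \frac{1213300}{-2169565}\right) - \frac{143641}{5}} = \sqrt{\left(1282459 \left(- \frac{1}{153}\right) - - \frac{242660}{433913}\right) - \frac{143641}{5}} = \sqrt{\left(- \frac{1282459}{153} + \frac{242660}{433913}\right) - \frac{143641}{5}} = \sqrt{- \frac{556438505087}{66388689} - \frac{143641}{5}} = \sqrt{- \frac{12318330202084}{331943445}} = \frac{2 i \sqrt{113583026775758587205}}{110647815}$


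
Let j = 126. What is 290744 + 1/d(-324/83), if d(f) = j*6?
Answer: 219802465/756 ≈ 2.9074e+5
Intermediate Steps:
d(f) = 756 (d(f) = 126*6 = 756)
290744 + 1/d(-324/83) = 290744 + 1/756 = 219802465/756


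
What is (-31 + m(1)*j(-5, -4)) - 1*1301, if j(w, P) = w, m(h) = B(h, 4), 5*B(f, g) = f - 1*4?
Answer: -1329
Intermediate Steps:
B(f, g) = -⅘ + f/5 (B(f, g) = (f - 1*4)/5 = (f - 4)/5 = (-4 + f)/5 = -⅘ + f/5)
m(h) = -⅘ + h/5
(-31 + m(1)*j(-5, -4)) - 1*1301 = (-31 + (-⅘ + (⅕)*1)*(-5)) - 1*1301 = (-31 + (-⅘ + ⅕)*(-5)) - 1301 = (-31 - ⅗*(-5)) - 1301 = (-31 + 3) - 1301 = -28 - 1301 = -1329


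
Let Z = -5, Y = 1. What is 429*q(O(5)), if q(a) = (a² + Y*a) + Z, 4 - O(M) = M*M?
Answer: 178035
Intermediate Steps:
O(M) = 4 - M² (O(M) = 4 - M*M = 4 - M²)
q(a) = -5 + a + a² (q(a) = (a² + 1*a) - 5 = (a² + a) - 5 = (a + a²) - 5 = -5 + a + a²)
429*q(O(5)) = 429*(-5 + (4 - 1*5²) + (4 - 1*5²)²) = 429*(-5 + (4 - 1*25) + (4 - 1*25)²) = 429*(-5 + (4 - 25) + (4 - 25)²) = 429*(-5 - 21 + (-21)²) = 429*(-5 - 21 + 441) = 429*415 = 178035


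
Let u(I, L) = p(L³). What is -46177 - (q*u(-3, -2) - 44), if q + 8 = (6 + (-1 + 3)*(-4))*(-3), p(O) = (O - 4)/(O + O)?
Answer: -92263/2 ≈ -46132.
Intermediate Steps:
p(O) = (-4 + O)/(2*O) (p(O) = (-4 + O)/((2*O)) = (-4 + O)*(1/(2*O)) = (-4 + O)/(2*O))
u(I, L) = (-4 + L³)/(2*L³) (u(I, L) = (-4 + L³)/(2*(L³)) = (-4 + L³)/(2*L³))
q = -2 (q = -8 + (6 + (-1 + 3)*(-4))*(-3) = -8 + (6 + 2*(-4))*(-3) = -8 + (6 - 8)*(-3) = -8 - 2*(-3) = -8 + 6 = -2)
-46177 - (q*u(-3, -2) - 44) = -46177 - (-2*(½ - 2/(-2)³) - 44) = -46177 - (-2*(½ - 2*(-⅛)) - 44) = -46177 - (-2*(½ + ¼) - 44) = -46177 - (-2*¾ - 44) = -46177 - (-3/2 - 44) = -46177 - 1*(-91/2) = -46177 + 91/2 = -92263/2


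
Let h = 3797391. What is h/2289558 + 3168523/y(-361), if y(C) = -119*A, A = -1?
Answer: 2418323024121/90819134 ≈ 26628.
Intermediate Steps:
y(C) = 119 (y(C) = -119*(-1) = 119)
h/2289558 + 3168523/y(-361) = 3797391/2289558 + 3168523/119 = 3797391*(1/2289558) + 3168523*(1/119) = 1265797/763186 + 3168523/119 = 2418323024121/90819134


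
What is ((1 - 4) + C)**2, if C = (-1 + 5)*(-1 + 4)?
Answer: 81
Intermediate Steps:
C = 12 (C = 4*3 = 12)
((1 - 4) + C)**2 = ((1 - 4) + 12)**2 = (-3 + 12)**2 = 9**2 = 81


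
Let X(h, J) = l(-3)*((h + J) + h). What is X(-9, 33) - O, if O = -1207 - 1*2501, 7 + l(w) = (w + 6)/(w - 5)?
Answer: 28779/8 ≈ 3597.4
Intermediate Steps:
l(w) = -7 + (6 + w)/(-5 + w) (l(w) = -7 + (w + 6)/(w - 5) = -7 + (6 + w)/(-5 + w))
O = -3708 (O = -1207 - 2501 = -3708)
X(h, J) = -59*h/4 - 59*J/8 (X(h, J) = ((41 - 6*(-3))/(-5 - 3))*((h + J) + h) = ((41 + 18)/(-8))*((J + h) + h) = (-⅛*59)*(J + 2*h) = -59*(J + 2*h)/8 = -59*h/4 - 59*J/8)
X(-9, 33) - O = (-59/4*(-9) - 59/8*33) - 1*(-3708) = (531/4 - 1947/8) + 3708 = -885/8 + 3708 = 28779/8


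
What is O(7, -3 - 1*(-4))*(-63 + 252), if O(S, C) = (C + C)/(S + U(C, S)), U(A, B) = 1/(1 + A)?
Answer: 252/5 ≈ 50.400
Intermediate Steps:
O(S, C) = 2*C/(S + 1/(1 + C)) (O(S, C) = (C + C)/(S + 1/(1 + C)) = (2*C)/(S + 1/(1 + C)) = 2*C/(S + 1/(1 + C)))
O(7, -3 - 1*(-4))*(-63 + 252) = (2*(-3 - 1*(-4))*(1 + (-3 - 1*(-4)))/(1 + 7*(1 + (-3 - 1*(-4)))))*(-63 + 252) = (2*(-3 + 4)*(1 + (-3 + 4))/(1 + 7*(1 + (-3 + 4))))*189 = (2*1*(1 + 1)/(1 + 7*(1 + 1)))*189 = (2*1*2/(1 + 7*2))*189 = (2*1*2/(1 + 14))*189 = (2*1*2/15)*189 = (2*1*(1/15)*2)*189 = (4/15)*189 = 252/5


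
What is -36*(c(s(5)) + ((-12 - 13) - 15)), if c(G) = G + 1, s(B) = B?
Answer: 1224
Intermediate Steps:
c(G) = 1 + G
-36*(c(s(5)) + ((-12 - 13) - 15)) = -36*((1 + 5) + ((-12 - 13) - 15)) = -36*(6 + (-25 - 15)) = -36*(6 - 40) = -36*(-34) = 1224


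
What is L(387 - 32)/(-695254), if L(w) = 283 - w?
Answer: 36/347627 ≈ 0.00010356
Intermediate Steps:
L(387 - 32)/(-695254) = (283 - (387 - 32))/(-695254) = (283 - 1*355)*(-1/695254) = (283 - 355)*(-1/695254) = -72*(-1/695254) = 36/347627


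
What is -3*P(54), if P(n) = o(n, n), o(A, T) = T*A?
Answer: -8748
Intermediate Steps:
o(A, T) = A*T
P(n) = n² (P(n) = n*n = n²)
-3*P(54) = -3*54² = -3*2916 = -8748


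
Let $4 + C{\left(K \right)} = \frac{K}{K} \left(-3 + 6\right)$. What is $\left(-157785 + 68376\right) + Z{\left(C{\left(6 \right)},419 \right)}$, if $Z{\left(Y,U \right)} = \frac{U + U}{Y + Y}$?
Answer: $-89828$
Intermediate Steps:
$C{\left(K \right)} = -1$ ($C{\left(K \right)} = -4 + \frac{K}{K} \left(-3 + 6\right) = -4 + 1 \cdot 3 = -4 + 3 = -1$)
$Z{\left(Y,U \right)} = \frac{U}{Y}$ ($Z{\left(Y,U \right)} = \frac{2 U}{2 Y} = 2 U \frac{1}{2 Y} = \frac{U}{Y}$)
$\left(-157785 + 68376\right) + Z{\left(C{\left(6 \right)},419 \right)} = \left(-157785 + 68376\right) + \frac{419}{-1} = -89409 + 419 \left(-1\right) = -89409 - 419 = -89828$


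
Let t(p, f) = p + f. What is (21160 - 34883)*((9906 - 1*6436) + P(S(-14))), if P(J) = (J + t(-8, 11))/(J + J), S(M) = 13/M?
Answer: -1237691093/26 ≈ -4.7604e+7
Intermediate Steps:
t(p, f) = f + p
P(J) = (3 + J)/(2*J) (P(J) = (J + (11 - 8))/(J + J) = (J + 3)/((2*J)) = (3 + J)*(1/(2*J)) = (3 + J)/(2*J))
(21160 - 34883)*((9906 - 1*6436) + P(S(-14))) = (21160 - 34883)*((9906 - 1*6436) + (3 + 13/(-14))/(2*((13/(-14))))) = -13723*((9906 - 6436) + (3 + 13*(-1/14))/(2*((13*(-1/14))))) = -13723*(3470 + (3 - 13/14)/(2*(-13/14))) = -13723*(3470 + (½)*(-14/13)*(29/14)) = -13723*(3470 - 29/26) = -13723*90191/26 = -1237691093/26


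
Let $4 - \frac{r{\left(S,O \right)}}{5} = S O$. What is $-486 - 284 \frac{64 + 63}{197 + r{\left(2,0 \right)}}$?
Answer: $- \frac{141530}{217} \approx -652.21$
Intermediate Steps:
$r{\left(S,O \right)} = 20 - 5 O S$ ($r{\left(S,O \right)} = 20 - 5 S O = 20 - 5 O S$)
$-486 - 284 \frac{64 + 63}{197 + r{\left(2,0 \right)}} = -486 - 284 \frac{64 + 63}{197 + \left(20 - 0 \cdot 2\right)} = -486 - 284 \frac{127}{197 + \left(20 + 0\right)} = -486 - 284 \frac{127}{197 + 20} = -486 - 284 \cdot \frac{127}{217} = -486 - 284 \cdot 127 \cdot \frac{1}{217} = -486 - \frac{36068}{217} = - \frac{141530}{217}$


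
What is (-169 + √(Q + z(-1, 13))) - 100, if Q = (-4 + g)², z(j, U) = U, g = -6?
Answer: -269 + √113 ≈ -258.37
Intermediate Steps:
Q = 100 (Q = (-4 - 6)² = (-10)² = 100)
(-169 + √(Q + z(-1, 13))) - 100 = (-169 + √(100 + 13)) - 100 = (-169 + √113) - 100 = -269 + √113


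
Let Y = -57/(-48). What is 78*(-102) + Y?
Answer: -127277/16 ≈ -7954.8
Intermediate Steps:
Y = 19/16 (Y = -57*(-1/48) = 19/16 ≈ 1.1875)
78*(-102) + Y = 78*(-102) + 19/16 = -7956 + 19/16 = -127277/16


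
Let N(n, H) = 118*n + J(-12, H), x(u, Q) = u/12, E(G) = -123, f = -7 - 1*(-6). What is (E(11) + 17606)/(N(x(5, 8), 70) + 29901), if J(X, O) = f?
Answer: 104898/179695 ≈ 0.58376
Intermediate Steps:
f = -1 (f = -7 + 6 = -1)
J(X, O) = -1
x(u, Q) = u/12 (x(u, Q) = u*(1/12) = u/12)
N(n, H) = -1 + 118*n (N(n, H) = 118*n - 1 = -1 + 118*n)
(E(11) + 17606)/(N(x(5, 8), 70) + 29901) = (-123 + 17606)/((-1 + 118*((1/12)*5)) + 29901) = 17483/((-1 + 118*(5/12)) + 29901) = 17483/((-1 + 295/6) + 29901) = 17483/(289/6 + 29901) = 17483/(179695/6) = 17483*(6/179695) = 104898/179695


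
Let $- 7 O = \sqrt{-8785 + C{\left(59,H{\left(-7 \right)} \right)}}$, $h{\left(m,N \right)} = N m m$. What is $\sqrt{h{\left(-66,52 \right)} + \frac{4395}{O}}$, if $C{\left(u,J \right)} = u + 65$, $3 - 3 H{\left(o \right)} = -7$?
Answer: $\frac{\sqrt{1887925195728 + 29606185 i \sqrt{8661}}}{2887} \approx 475.93 + 0.34729 i$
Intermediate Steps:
$H{\left(o \right)} = \frac{10}{3}$ ($H{\left(o \right)} = 1 - - \frac{7}{3} = 1 + \frac{7}{3} = \frac{10}{3}$)
$C{\left(u,J \right)} = 65 + u$
$h{\left(m,N \right)} = N m^{2}$
$O = - \frac{i \sqrt{8661}}{7}$ ($O = - \frac{\sqrt{-8785 + \left(65 + 59\right)}}{7} = - \frac{\sqrt{-8785 + 124}}{7} = - \frac{\sqrt{-8661}}{7} = - \frac{i \sqrt{8661}}{7} \approx - 13.295 i$)
$\sqrt{h{\left(-66,52 \right)} + \frac{4395}{O}} = \sqrt{52 \left(-66\right)^{2} + \frac{4395}{\left(- \frac{1}{7}\right) i \sqrt{8661}}} = \sqrt{52 \cdot 4356 + 4395 \frac{7 i \sqrt{8661}}{8661}} = \sqrt{226512 + \frac{10255 i \sqrt{8661}}{2887}}$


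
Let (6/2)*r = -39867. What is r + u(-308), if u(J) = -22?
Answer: -13311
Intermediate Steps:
r = -13289 (r = (⅓)*(-39867) = -13289)
r + u(-308) = -13289 - 22 = -13311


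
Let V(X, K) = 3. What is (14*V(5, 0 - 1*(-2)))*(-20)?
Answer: -840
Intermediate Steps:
(14*V(5, 0 - 1*(-2)))*(-20) = (14*3)*(-20) = 42*(-20) = -840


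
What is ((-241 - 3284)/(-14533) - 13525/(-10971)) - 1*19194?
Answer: -3060085744742/159441543 ≈ -19193.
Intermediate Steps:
((-241 - 3284)/(-14533) - 13525/(-10971)) - 1*19194 = (-3525*(-1/14533) - 13525*(-1/10971)) - 19194 = (3525/14533 + 13525/10971) - 19194 = 235231600/159441543 - 19194 = -3060085744742/159441543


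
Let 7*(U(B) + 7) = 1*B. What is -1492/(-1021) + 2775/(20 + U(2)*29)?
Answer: -18008209/1248683 ≈ -14.422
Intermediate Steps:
U(B) = -7 + B/7 (U(B) = -7 + (1*B)/7 = -7 + B/7)
-1492/(-1021) + 2775/(20 + U(2)*29) = -1492/(-1021) + 2775/(20 + (-7 + (1/7)*2)*29) = -1492*(-1/1021) + 2775/(20 + (-7 + 2/7)*29) = 1492/1021 + 2775/(20 - 47/7*29) = 1492/1021 + 2775/(20 - 1363/7) = 1492/1021 + 2775/(-1223/7) = 1492/1021 + 2775*(-7/1223) = 1492/1021 - 19425/1223 = -18008209/1248683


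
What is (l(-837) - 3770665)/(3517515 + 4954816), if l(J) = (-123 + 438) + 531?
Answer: -3769819/8472331 ≈ -0.44496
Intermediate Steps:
l(J) = 846 (l(J) = 315 + 531 = 846)
(l(-837) - 3770665)/(3517515 + 4954816) = (846 - 3770665)/(3517515 + 4954816) = -3769819/8472331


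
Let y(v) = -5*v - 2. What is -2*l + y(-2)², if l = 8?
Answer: 48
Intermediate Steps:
y(v) = -2 - 5*v
-2*l + y(-2)² = -2*8 + (-2 - 5*(-2))² = -16 + (-2 + 10)² = -16 + 8² = -16 + 64 = 48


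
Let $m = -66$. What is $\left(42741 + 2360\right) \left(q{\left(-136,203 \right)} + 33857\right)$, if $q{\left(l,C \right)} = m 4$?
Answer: $1515077893$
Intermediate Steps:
$q{\left(l,C \right)} = -264$ ($q{\left(l,C \right)} = \left(-66\right) 4 = -264$)
$\left(42741 + 2360\right) \left(q{\left(-136,203 \right)} + 33857\right) = \left(42741 + 2360\right) \left(-264 + 33857\right) = 45101 \cdot 33593 = 1515077893$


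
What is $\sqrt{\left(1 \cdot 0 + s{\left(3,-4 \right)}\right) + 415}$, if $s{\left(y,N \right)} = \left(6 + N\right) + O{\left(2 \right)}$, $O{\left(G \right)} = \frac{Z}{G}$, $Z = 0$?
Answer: $\sqrt{417} \approx 20.421$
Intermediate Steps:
$O{\left(G \right)} = 0$ ($O{\left(G \right)} = \frac{0}{G} = 0$)
$s{\left(y,N \right)} = 6 + N$ ($s{\left(y,N \right)} = \left(6 + N\right) + 0 = 6 + N$)
$\sqrt{\left(1 \cdot 0 + s{\left(3,-4 \right)}\right) + 415} = \sqrt{\left(1 \cdot 0 + \left(6 - 4\right)\right) + 415} = \sqrt{\left(0 + 2\right) + 415} = \sqrt{2 + 415} = \sqrt{417}$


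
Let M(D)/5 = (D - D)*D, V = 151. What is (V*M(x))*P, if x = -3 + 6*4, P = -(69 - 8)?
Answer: 0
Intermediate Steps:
P = -61 (P = -1*61 = -61)
x = 21 (x = -3 + 24 = 21)
M(D) = 0 (M(D) = 5*((D - D)*D) = 5*(0*D) = 5*0 = 0)
(V*M(x))*P = (151*0)*(-61) = 0*(-61) = 0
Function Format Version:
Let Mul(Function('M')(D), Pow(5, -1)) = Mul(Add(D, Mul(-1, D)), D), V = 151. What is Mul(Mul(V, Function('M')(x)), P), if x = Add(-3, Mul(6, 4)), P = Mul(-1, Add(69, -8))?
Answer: 0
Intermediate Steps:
P = -61 (P = Mul(-1, 61) = -61)
x = 21 (x = Add(-3, 24) = 21)
Function('M')(D) = 0 (Function('M')(D) = Mul(5, Mul(Add(D, Mul(-1, D)), D)) = Mul(5, Mul(0, D)) = Mul(5, 0) = 0)
Mul(Mul(V, Function('M')(x)), P) = Mul(Mul(151, 0), -61) = Mul(0, -61) = 0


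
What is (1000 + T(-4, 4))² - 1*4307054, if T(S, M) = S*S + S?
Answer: -3282910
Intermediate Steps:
T(S, M) = S + S² (T(S, M) = S² + S = S + S²)
(1000 + T(-4, 4))² - 1*4307054 = (1000 - 4*(1 - 4))² - 1*4307054 = (1000 - 4*(-3))² - 4307054 = (1000 + 12)² - 4307054 = 1012² - 4307054 = 1024144 - 4307054 = -3282910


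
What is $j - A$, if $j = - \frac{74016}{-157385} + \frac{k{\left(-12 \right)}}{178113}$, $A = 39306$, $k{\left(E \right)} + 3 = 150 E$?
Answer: $- \frac{367275084828959}{9344104835} \approx -39306.0$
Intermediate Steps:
$k{\left(E \right)} = -3 + 150 E$
$j = \frac{4299815551}{9344104835}$ ($j = - \frac{74016}{-157385} + \frac{-3 + 150 \left(-12\right)}{178113} = \left(-74016\right) \left(- \frac{1}{157385}\right) + \left(-3 - 1800\right) \frac{1}{178113} = \frac{74016}{157385} - \frac{601}{59371} = \frac{4299815551}{9344104835} \approx 0.46016$)
$j - A = \frac{4299815551}{9344104835} - 39306 = - \frac{367275084828959}{9344104835}$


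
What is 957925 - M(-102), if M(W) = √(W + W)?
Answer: 957925 - 2*I*√51 ≈ 9.5793e+5 - 14.283*I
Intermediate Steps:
M(W) = √2*√W (M(W) = √(2*W) = √2*√W)
957925 - M(-102) = 957925 - √2*√(-102) = 957925 - √2*I*√102 = 957925 - 2*I*√51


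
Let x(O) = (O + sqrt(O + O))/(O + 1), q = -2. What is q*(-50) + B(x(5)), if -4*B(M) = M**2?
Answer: 14365/144 - 5*sqrt(10)/72 ≈ 99.537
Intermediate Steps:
x(O) = (O + sqrt(2)*sqrt(O))/(1 + O) (x(O) = (O + sqrt(2*O))/(1 + O) = (O + sqrt(2)*sqrt(O))/(1 + O))
B(M) = -M**2/4
q*(-50) + B(x(5)) = -2*(-50) - (5 + sqrt(2)*sqrt(5))**2/(1 + 5)**2/4 = 100 - (5 + sqrt(10))**2/36/4 = 100 - (5/6 + sqrt(10)/6)**2/4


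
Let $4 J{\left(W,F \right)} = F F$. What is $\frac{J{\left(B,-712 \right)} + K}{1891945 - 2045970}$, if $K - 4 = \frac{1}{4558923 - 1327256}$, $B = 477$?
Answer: $- \frac{409581475581}{497757509675} \approx -0.82285$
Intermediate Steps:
$K = \frac{12926669}{3231667}$ ($K = 4 + \frac{1}{4558923 - 1327256} = 4 + \frac{1}{3231667} = \frac{12926669}{3231667} \approx 4.0$)
$J{\left(W,F \right)} = \frac{F^{2}}{4}$ ($J{\left(W,F \right)} = \frac{F F}{4} = \frac{F^{2}}{4}$)
$\frac{J{\left(B,-712 \right)} + K}{1891945 - 2045970} = \frac{\frac{\left(-712\right)^{2}}{4} + \frac{12926669}{3231667}}{1891945 - 2045970} = \frac{\frac{1}{4} \cdot 506944 + \frac{12926669}{3231667}}{-154025} = \left(126736 + \frac{12926669}{3231667}\right) \left(- \frac{1}{154025}\right) = \frac{409581475581}{3231667} \left(- \frac{1}{154025}\right) = - \frac{409581475581}{497757509675}$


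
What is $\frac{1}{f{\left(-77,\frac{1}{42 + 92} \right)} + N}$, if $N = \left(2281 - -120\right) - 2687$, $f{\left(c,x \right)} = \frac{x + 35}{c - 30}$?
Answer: $- \frac{14338}{4105359} \approx -0.0034925$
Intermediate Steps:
$f{\left(c,x \right)} = \frac{35 + x}{-30 + c}$
$N = -286$ ($N = \left(2281 + 120\right) - 2687 = 2401 - 2687 = -286$)
$\frac{1}{f{\left(-77,\frac{1}{42 + 92} \right)} + N} = \frac{1}{\frac{35 + \frac{1}{42 + 92}}{-30 - 77} - 286} = \frac{1}{\frac{35 + \frac{1}{134}}{-107} - 286} = \frac{1}{- \frac{35 + \frac{1}{134}}{107} - 286} = \frac{1}{\left(- \frac{1}{107}\right) \frac{4691}{134} - 286} = \frac{1}{- \frac{4691}{14338} - 286} = \frac{1}{- \frac{4105359}{14338}} = - \frac{14338}{4105359}$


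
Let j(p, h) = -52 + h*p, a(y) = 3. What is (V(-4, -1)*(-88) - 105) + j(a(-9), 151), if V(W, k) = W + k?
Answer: 736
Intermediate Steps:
(V(-4, -1)*(-88) - 105) + j(a(-9), 151) = ((-4 - 1)*(-88) - 105) + (-52 + 151*3) = (-5*(-88) - 105) + (-52 + 453) = (440 - 105) + 401 = 335 + 401 = 736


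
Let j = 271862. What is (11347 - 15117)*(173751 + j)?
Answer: -1679961010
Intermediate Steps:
(11347 - 15117)*(173751 + j) = (11347 - 15117)*(173751 + 271862) = -3770*445613 = -1679961010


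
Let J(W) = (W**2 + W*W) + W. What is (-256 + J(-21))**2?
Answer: 366025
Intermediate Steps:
J(W) = W + 2*W**2 (J(W) = (W**2 + W**2) + W = 2*W**2 + W = W + 2*W**2)
(-256 + J(-21))**2 = (-256 - 21*(1 + 2*(-21)))**2 = (-256 - 21*(1 - 42))**2 = (-256 - 21*(-41))**2 = (-256 + 861)**2 = 605**2 = 366025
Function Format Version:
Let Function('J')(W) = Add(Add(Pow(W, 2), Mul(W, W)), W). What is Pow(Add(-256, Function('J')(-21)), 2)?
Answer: 366025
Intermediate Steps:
Function('J')(W) = Add(W, Mul(2, Pow(W, 2))) (Function('J')(W) = Add(Add(Pow(W, 2), Pow(W, 2)), W) = Add(Mul(2, Pow(W, 2)), W) = Add(W, Mul(2, Pow(W, 2))))
Pow(Add(-256, Function('J')(-21)), 2) = Pow(Add(-256, Mul(-21, Add(1, Mul(2, -21)))), 2) = Pow(Add(-256, Mul(-21, Add(1, -42))), 2) = Pow(Add(-256, Mul(-21, -41)), 2) = Pow(Add(-256, 861), 2) = Pow(605, 2) = 366025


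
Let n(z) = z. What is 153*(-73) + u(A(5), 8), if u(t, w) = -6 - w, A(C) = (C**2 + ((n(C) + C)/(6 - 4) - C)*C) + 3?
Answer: -11183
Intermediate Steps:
A(C) = 3 + C**2 (A(C) = (C**2 + ((C + C)/(6 - 4) - C)*C) + 3 = (C**2 + ((2*C)/2 - C)*C) + 3 = (C**2 + ((2*C)*(1/2) - C)*C) + 3 = (C**2 + (C - C)*C) + 3 = (C**2 + 0*C) + 3 = (C**2 + 0) + 3 = C**2 + 3 = 3 + C**2)
153*(-73) + u(A(5), 8) = 153*(-73) + (-6 - 1*8) = -11169 + (-6 - 8) = -11169 - 14 = -11183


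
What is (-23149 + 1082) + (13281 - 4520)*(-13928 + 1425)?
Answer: -109560850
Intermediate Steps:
(-23149 + 1082) + (13281 - 4520)*(-13928 + 1425) = -22067 + 8761*(-12503) = -22067 - 109538783 = -109560850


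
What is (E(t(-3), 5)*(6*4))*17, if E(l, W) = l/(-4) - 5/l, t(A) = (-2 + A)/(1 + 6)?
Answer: 20502/7 ≈ 2928.9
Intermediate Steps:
t(A) = -2/7 + A/7 (t(A) = (-2 + A)/7 = (-2 + A)*(⅐) = -2/7 + A/7)
E(l, W) = -5/l - l/4 (E(l, W) = l*(-¼) - 5/l = -l/4 - 5/l = -5/l - l/4)
(E(t(-3), 5)*(6*4))*17 = ((-5/(-2/7 + (⅐)*(-3)) - (-2/7 + (⅐)*(-3))/4)*(6*4))*17 = ((-5/(-2/7 - 3/7) - (-2/7 - 3/7)/4)*24)*17 = ((-5/(-5/7) - ¼*(-5/7))*24)*17 = ((-5*(-7/5) + 5/28)*24)*17 = ((7 + 5/28)*24)*17 = ((201/28)*24)*17 = (1206/7)*17 = 20502/7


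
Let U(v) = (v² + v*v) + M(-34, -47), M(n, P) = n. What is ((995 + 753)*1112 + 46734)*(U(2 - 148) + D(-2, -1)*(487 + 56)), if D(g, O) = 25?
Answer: 111812918230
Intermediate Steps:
U(v) = -34 + 2*v² (U(v) = (v² + v*v) - 34 = (v² + v²) - 34 = 2*v² - 34 = -34 + 2*v²)
((995 + 753)*1112 + 46734)*(U(2 - 148) + D(-2, -1)*(487 + 56)) = ((995 + 753)*1112 + 46734)*((-34 + 2*(2 - 148)²) + 25*(487 + 56)) = (1748*1112 + 46734)*((-34 + 2*(-146)²) + 25*543) = (1943776 + 46734)*((-34 + 2*21316) + 13575) = 1990510*((-34 + 42632) + 13575) = 1990510*(42598 + 13575) = 1990510*56173 = 111812918230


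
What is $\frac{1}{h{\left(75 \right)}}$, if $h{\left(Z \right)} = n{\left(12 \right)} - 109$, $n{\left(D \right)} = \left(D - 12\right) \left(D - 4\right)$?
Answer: $- \frac{1}{109} \approx -0.0091743$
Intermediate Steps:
$n{\left(D \right)} = \left(-12 + D\right) \left(-4 + D\right)$
$h{\left(Z \right)} = -109$ ($h{\left(Z \right)} = \left(48 + 12^{2} - 192\right) - 109 = \left(48 + 144 - 192\right) - 109 = 0 - 109 = -109$)
$\frac{1}{h{\left(75 \right)}} = \frac{1}{-109} = - \frac{1}{109}$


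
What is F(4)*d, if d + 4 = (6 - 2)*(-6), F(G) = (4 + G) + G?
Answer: -336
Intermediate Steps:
F(G) = 4 + 2*G
d = -28 (d = -4 + (6 - 2)*(-6) = -4 + 4*(-6) = -4 - 24 = -28)
F(4)*d = (4 + 2*4)*(-28) = (4 + 8)*(-28) = 12*(-28) = -336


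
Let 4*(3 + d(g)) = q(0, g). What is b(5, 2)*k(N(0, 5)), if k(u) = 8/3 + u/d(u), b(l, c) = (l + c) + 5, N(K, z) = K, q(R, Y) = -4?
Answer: 32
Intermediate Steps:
d(g) = -4 (d(g) = -3 + (¼)*(-4) = -3 - 1 = -4)
b(l, c) = 5 + c + l (b(l, c) = (c + l) + 5 = 5 + c + l)
k(u) = 8/3 - u/4 (k(u) = 8/3 + u/(-4) = 8*(⅓) + u*(-¼) = 8/3 - u/4)
b(5, 2)*k(N(0, 5)) = (5 + 2 + 5)*(8/3 - ¼*0) = 12*(8/3 + 0) = 12*(8/3) = 32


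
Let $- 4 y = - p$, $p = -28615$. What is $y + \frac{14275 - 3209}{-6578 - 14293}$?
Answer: $- \frac{597267929}{83484} \approx -7154.3$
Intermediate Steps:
$y = - \frac{28615}{4}$ ($y = - \frac{\left(-1\right) \left(-28615\right)}{4} = \left(- \frac{1}{4}\right) 28615 = - \frac{28615}{4} \approx -7153.8$)
$y + \frac{14275 - 3209}{-6578 - 14293} = - \frac{28615}{4} + \frac{14275 - 3209}{-6578 - 14293} = - \frac{28615}{4} + \frac{11066}{-20871} = - \frac{28615}{4} + 11066 \left(- \frac{1}{20871}\right) = - \frac{28615}{4} - \frac{11066}{20871} = - \frac{597267929}{83484}$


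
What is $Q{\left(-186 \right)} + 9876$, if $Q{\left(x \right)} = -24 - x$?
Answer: $10038$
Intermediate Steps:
$Q{\left(-186 \right)} + 9876 = \left(-24 - -186\right) + 9876 = \left(-24 + 186\right) + 9876 = 162 + 9876 = 10038$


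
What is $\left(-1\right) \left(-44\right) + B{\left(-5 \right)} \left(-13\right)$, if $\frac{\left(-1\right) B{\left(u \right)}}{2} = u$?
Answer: $-86$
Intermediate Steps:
$B{\left(u \right)} = - 2 u$
$\left(-1\right) \left(-44\right) + B{\left(-5 \right)} \left(-13\right) = \left(-1\right) \left(-44\right) + \left(-2\right) \left(-5\right) \left(-13\right) = 44 + 10 \left(-13\right) = 44 - 130 = -86$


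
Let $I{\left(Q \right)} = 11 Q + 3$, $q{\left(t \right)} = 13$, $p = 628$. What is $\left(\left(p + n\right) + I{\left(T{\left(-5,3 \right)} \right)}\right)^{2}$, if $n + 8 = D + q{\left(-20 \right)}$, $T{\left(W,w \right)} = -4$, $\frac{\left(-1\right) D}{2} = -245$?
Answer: $1170724$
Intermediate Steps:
$D = 490$ ($D = \left(-2\right) \left(-245\right) = 490$)
$I{\left(Q \right)} = 3 + 11 Q$
$n = 495$ ($n = -8 + \left(490 + 13\right) = -8 + 503 = 495$)
$\left(\left(p + n\right) + I{\left(T{\left(-5,3 \right)} \right)}\right)^{2} = \left(\left(628 + 495\right) + \left(3 + 11 \left(-4\right)\right)\right)^{2} = \left(1123 + \left(3 - 44\right)\right)^{2} = \left(1123 - 41\right)^{2} = 1082^{2} = 1170724$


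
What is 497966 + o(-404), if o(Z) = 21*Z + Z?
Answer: 489078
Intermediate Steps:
o(Z) = 22*Z
497966 + o(-404) = 497966 + 22*(-404) = 497966 - 8888 = 489078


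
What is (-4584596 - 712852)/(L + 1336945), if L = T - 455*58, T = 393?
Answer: -1324362/327737 ≈ -4.0409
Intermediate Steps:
L = -25997 (L = 393 - 455*58 = 393 - 26390 = -25997)
(-4584596 - 712852)/(L + 1336945) = (-4584596 - 712852)/(-25997 + 1336945) = -5297448/1310948 = -5297448*1/1310948 = -1324362/327737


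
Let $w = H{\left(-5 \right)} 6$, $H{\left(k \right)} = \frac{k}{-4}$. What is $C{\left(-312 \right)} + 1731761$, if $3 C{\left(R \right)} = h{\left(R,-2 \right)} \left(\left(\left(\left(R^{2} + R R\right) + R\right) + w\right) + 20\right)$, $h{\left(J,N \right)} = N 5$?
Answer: $\frac{3251248}{3} \approx 1.0838 \cdot 10^{6}$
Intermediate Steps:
$h{\left(J,N \right)} = 5 N$
$H{\left(k \right)} = - \frac{k}{4}$ ($H{\left(k \right)} = k \left(- \frac{1}{4}\right) = - \frac{k}{4}$)
$w = \frac{15}{2}$ ($w = \left(- \frac{1}{4}\right) \left(-5\right) 6 = \frac{5}{4} \cdot 6 = \frac{15}{2} \approx 7.5$)
$C{\left(R \right)} = - \frac{275}{3} - \frac{20 R^{2}}{3} - \frac{10 R}{3}$ ($C{\left(R \right)} = \frac{5 \left(-2\right) \left(\left(\left(\left(R^{2} + R R\right) + R\right) + \frac{15}{2}\right) + 20\right)}{3} = \frac{\left(-10\right) \left(\left(\left(\left(R^{2} + R^{2}\right) + R\right) + \frac{15}{2}\right) + 20\right)}{3} = \frac{\left(-10\right) \left(\left(\left(2 R^{2} + R\right) + \frac{15}{2}\right) + 20\right)}{3} = \frac{\left(-10\right) \left(\left(\left(R + 2 R^{2}\right) + \frac{15}{2}\right) + 20\right)}{3} = \frac{\left(-10\right) \left(\left(\frac{15}{2} + R + 2 R^{2}\right) + 20\right)}{3} = \frac{\left(-10\right) \left(\frac{55}{2} + R + 2 R^{2}\right)}{3} = \frac{-275 - 20 R^{2} - 10 R}{3} = - \frac{275}{3} - \frac{20 R^{2}}{3} - \frac{10 R}{3}$)
$C{\left(-312 \right)} + 1731761 = \left(- \frac{275}{3} - \frac{20 \left(-312\right)^{2}}{3} - -1040\right) + 1731761 = \left(- \frac{275}{3} - 648960 + 1040\right) + 1731761 = - \frac{1944035}{3} + 1731761 = \frac{3251248}{3}$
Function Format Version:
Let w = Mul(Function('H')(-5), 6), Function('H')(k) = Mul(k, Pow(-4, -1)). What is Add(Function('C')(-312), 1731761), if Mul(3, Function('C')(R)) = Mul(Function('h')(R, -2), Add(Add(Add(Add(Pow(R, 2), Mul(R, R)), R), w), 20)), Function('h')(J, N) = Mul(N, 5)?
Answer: Rational(3251248, 3) ≈ 1.0838e+6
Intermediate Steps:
Function('h')(J, N) = Mul(5, N)
Function('H')(k) = Mul(Rational(-1, 4), k) (Function('H')(k) = Mul(k, Rational(-1, 4)) = Mul(Rational(-1, 4), k))
w = Rational(15, 2) (w = Mul(Mul(Rational(-1, 4), -5), 6) = Mul(Rational(5, 4), 6) = Rational(15, 2) ≈ 7.5000)
Function('C')(R) = Add(Rational(-275, 3), Mul(Rational(-20, 3), Pow(R, 2)), Mul(Rational(-10, 3), R)) (Function('C')(R) = Mul(Rational(1, 3), Mul(Mul(5, -2), Add(Add(Add(Add(Pow(R, 2), Mul(R, R)), R), Rational(15, 2)), 20))) = Mul(Rational(1, 3), Mul(-10, Add(Add(Add(Add(Pow(R, 2), Pow(R, 2)), R), Rational(15, 2)), 20))) = Mul(Rational(1, 3), Mul(-10, Add(Add(Add(Mul(2, Pow(R, 2)), R), Rational(15, 2)), 20))) = Mul(Rational(1, 3), Mul(-10, Add(Add(Add(R, Mul(2, Pow(R, 2))), Rational(15, 2)), 20))) = Mul(Rational(1, 3), Mul(-10, Add(Add(Rational(15, 2), R, Mul(2, Pow(R, 2))), 20))) = Mul(Rational(1, 3), Mul(-10, Add(Rational(55, 2), R, Mul(2, Pow(R, 2))))) = Mul(Rational(1, 3), Add(-275, Mul(-20, Pow(R, 2)), Mul(-10, R))) = Add(Rational(-275, 3), Mul(Rational(-20, 3), Pow(R, 2)), Mul(Rational(-10, 3), R)))
Add(Function('C')(-312), 1731761) = Add(Add(Rational(-275, 3), Mul(Rational(-20, 3), Pow(-312, 2)), Mul(Rational(-10, 3), -312)), 1731761) = Add(Add(Rational(-275, 3), Mul(Rational(-20, 3), 97344), 1040), 1731761) = Add(Add(Rational(-275, 3), -648960, 1040), 1731761) = Add(Rational(-1944035, 3), 1731761) = Rational(3251248, 3)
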